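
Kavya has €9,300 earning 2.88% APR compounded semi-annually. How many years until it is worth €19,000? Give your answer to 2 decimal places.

24.98 years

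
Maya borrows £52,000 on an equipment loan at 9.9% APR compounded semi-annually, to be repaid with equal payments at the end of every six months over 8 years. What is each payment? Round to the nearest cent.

£4,780.97

Periodic rate i = 0.099/2 = 0.0495; n = 8 × 2 = 16 periods.
PMT = 52000 / ( [1 − (1+0.0495)^(−16)] / 0.0495 ) = 52000 / 10.876443 = 4,780.9747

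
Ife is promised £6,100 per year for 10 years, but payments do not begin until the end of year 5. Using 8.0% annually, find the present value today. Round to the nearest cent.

£30,085.87

Value one period before first payment (t=4): 6100 × [1 − (1+0.08)^(−10)] / 0.08 = 6100 × 6.710081 = 40,931.4965
PV₀ = 40,931.4965 / (1+0.08)^4 = 40,931.4965 / 1.360489 = 30,085.8719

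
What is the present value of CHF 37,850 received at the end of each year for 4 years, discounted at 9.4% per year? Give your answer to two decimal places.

CHF 121,554.46

PV = 37850 × [1 − (1+0.094)^(−4)] / 0.094 = 37850 × 3.211479 = 121,554.4633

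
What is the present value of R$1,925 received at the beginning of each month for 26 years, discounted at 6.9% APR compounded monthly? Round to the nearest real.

R$280,427

i = 0.069/12 = 0.00575 per month; n = 26·12 = 312.
Annuity factor a(312|0.00575) × (1+i) = 145.676278; PV = 1925 × 145.676278 = 280,426.8346
(Beginning-of-period payments → annuity-due factor ×(1+i).)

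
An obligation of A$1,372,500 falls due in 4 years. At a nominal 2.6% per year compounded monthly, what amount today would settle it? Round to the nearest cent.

A$1,237,070.89

Periodic rate i = 0.026/12 = 0.00216667; n = 4 × 12 = 48 periods.
PV = 1,372,500 / (1 + 0.00216667)^48 = 1,372,500 / 1.109476 = 1,237,070.8885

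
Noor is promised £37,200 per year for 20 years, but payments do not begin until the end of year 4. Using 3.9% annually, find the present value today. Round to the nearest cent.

£454,757.81

Value one period before first payment (t=3): 37200 × [1 − (1+0.039)^(−20)] / 0.039 = 37200 × 13.711465 = 510,066.5055
Discount back 3 years: 510,066.5055 × (1+0.039)^(−3) = 510,066.5055 × 0.891566 = 454,757.8065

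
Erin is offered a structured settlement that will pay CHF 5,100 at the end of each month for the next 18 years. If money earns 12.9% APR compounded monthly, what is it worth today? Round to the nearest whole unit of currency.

CHF 427,309

With 12 periods per year: i = 0.01075, n = 216.
Annuity factor a(216|0.01075) = 83.786031; PV = 5100 × 83.786031 = 427,308.7558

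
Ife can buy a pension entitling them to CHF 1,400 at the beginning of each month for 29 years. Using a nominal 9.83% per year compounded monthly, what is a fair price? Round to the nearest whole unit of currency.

CHF 162,229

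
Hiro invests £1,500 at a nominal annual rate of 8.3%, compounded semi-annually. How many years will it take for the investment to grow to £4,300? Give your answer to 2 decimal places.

12.95 years

Periodic rate i = 0.083/2 = 0.0415.
n = ln(4300/1500) / ln(1+0.0415) = ln(2.86667) / 0.040662 = 25.9001 half-years
= 25.9001/2 years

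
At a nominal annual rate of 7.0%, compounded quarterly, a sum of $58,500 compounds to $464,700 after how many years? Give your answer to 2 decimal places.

Periodic rate i = 0.07/4 = 0.0175.
(1+i)^n = 464700/58500 = 7.94359, so n = ln 7.94359 / ln 1.0175 = 119.4541 quarters
= 119.4541/4 years

29.86 years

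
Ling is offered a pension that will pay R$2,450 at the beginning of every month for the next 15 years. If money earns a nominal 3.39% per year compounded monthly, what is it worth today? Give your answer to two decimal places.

R$346,292.57

With 12 periods per year: i = 0.002825, n = 180.
PV = PMT · [1 − (1+i)^(−n)] / i × (1+i) = 2450 · 141.343907 = 346,292.5720
(annuity-due: payments at period start, so ×(1+i).)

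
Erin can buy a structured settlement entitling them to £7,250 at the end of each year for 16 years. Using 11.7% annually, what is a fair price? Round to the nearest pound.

£51,415

PV = PMT · [1 − (1+i)^(−n)] / i = 7250 · 7.091672 = 51,414.6236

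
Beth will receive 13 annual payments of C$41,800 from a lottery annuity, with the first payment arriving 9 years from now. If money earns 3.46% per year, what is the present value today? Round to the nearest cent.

PV at t=8 (ordinary 13-year annuity): 41800 × a(13|0.0346) = 41800 × 10.328748 = 431,741.6584
PV₀ = 431,741.6584 / (1+0.0346)^8 = 431,741.6584 / 1.312743 = 328,885.0731

C$328,885.07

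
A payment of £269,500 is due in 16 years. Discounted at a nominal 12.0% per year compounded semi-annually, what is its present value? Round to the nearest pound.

i = 0.12/2 = 0.06 per half-year; n = 16·2 = 32.
PV = 269,500 / (1 + 0.06)^32 = 269,500 / 6.453387 = 41,761.0184

£41,761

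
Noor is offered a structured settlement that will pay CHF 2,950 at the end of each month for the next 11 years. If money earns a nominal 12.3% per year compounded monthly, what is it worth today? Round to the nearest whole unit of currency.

With 12 periods per year: i = 0.01025, n = 132.
Annuity factor a(132|0.01025) = 72.170740; PV = 2950 × 72.170740 = 212,903.6829

CHF 212,904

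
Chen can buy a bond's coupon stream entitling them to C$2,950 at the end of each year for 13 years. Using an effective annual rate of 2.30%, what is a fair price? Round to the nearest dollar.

PV = PMT · [1 − (1+i)^(−n)] / i = 2950 · 11.127170 = 32,825.1523

C$32,825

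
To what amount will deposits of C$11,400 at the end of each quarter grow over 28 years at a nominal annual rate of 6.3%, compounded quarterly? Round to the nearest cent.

C$3,442,479.22

With 4 periods per year: i = 0.01575, n = 112.
Accumulation factor s(112|0.01575) = 301.971861; FV = 11400 × 301.971861 = 3,442,479.2170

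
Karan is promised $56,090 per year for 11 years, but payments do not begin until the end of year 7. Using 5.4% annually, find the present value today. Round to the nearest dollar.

Value one period before first payment (t=6): 56090 × [1 − (1+0.054)^(−11)] / 0.054 = 56090 × 8.134642 = 456,272.0624
Discount back 6 years: 456,272.0624 × (1+0.054)^(−6) = 456,272.0624 × 0.729384 = 332,797.6205

$332,798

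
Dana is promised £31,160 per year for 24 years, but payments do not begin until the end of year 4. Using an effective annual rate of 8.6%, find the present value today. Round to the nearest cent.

£243,828.21

PV at t=3 (ordinary 24-year annuity): 31160 × a(24|0.086) = 31160 × 10.022498 = 312,301.0313
PV₀ = 312,301.0313 / (1+0.086)^3 = 312,301.0313 / 1.280824 = 243,828.2056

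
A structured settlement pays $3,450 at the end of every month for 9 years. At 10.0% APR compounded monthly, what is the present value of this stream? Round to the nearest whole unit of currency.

With 12 periods per year: i = 0.00833333, n = 108.
PV = PMT · [1 − (1+i)^(−n)] / i = 3450 · 71.029355 = 245,051.2744

$245,051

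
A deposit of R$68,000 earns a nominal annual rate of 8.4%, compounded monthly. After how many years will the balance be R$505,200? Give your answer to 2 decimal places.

23.96 years

Periodic rate i = 0.084/12 = 0.007.
n = ln(505200/68000) / ln(1+0.007) = ln(7.42941) / 0.006976 = 287.4939 months
= 287.4939/12 years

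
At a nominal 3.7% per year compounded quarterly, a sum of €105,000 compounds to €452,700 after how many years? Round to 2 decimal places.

Periodic rate i = 0.037/4 = 0.00925.
(1+i)^n = 452700/105000 = 4.31143, so n = ln 4.31143 / ln 1.00925 = 158.7046 quarters
= 158.7046/4 years

39.68 years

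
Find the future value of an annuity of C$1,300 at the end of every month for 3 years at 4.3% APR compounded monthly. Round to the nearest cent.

i = 0.043/12 = 0.00358333 per month; n = 3·12 = 36.
Accumulation factor s(36|0.00358333) = 38.351953; FV = 1300 × 38.351953 = 49,857.5391

C$49,857.54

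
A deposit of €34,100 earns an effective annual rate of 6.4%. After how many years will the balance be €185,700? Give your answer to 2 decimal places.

27.32 years

n = ln(185700/34100) / ln(1+0.064) = ln(5.44575) / 0.062035 = 27.3205 years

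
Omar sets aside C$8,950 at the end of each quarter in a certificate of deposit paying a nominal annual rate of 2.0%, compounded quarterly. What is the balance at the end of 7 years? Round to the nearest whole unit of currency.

With 4 periods per year: i = 0.005, n = 28.
FV = 8950 × [(1+0.005)^28 − 1] / 0.005 = 8950 × 29.974522 = 268,271.9719

C$268,272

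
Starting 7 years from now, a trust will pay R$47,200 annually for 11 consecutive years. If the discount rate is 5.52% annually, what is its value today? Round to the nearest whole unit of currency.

R$276,419

Value one period before first payment (t=6): 47200 × [1 − (1+0.0552)^(−11)] / 0.0552 = 47200 × 8.084155 = 381,572.1044
PV₀ = 381,572.1044 / (1+0.0552)^6 = 381,572.1044 / 1.380412 = 276,419.0194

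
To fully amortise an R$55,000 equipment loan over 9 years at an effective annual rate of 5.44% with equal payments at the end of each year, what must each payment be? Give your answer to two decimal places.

R$7,890.29

Annuity-PV factor = 6.970596; PMT = 55000 / 6.970596 = 7,890.2869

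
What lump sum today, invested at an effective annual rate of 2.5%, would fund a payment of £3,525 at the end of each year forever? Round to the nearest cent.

£141,000.00

PV = PMT / i = 3525 / 0.025 = 141,000.0000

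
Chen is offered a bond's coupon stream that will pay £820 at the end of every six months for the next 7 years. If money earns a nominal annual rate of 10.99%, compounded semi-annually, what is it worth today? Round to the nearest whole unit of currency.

£7,866

i = 0.1099/2 = 0.05495 per half-year; n = 7·2 = 14.
PV = 820 × [1 − (1+0.05495)^(−14)] / 0.05495 = 820 × 9.592666 = 7,865.9857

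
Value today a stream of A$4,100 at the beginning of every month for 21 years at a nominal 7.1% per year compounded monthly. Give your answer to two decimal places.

i = 0.071/12 = 0.00591667 per month; n = 21·12 = 252.
PV = PMT · [1 − (1+i)^(−n)] / i × (1+i) = 4100 · 131.567309 = 539,425.9659
(annuity-due: payments at period start, so ×(1+i).)

A$539,425.97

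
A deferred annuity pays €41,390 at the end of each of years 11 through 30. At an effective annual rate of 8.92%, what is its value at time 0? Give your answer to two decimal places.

€161,696.58

Value one period before first payment (t=10): 41390 × [1 − (1+0.0892)^(−20)] / 0.0892 = 41390 × 9.180826 = 379,994.3735
Discount back 10 years: 379,994.3735 × (1+0.0892)^(−10) = 379,994.3735 × 0.425524 = 161,696.5819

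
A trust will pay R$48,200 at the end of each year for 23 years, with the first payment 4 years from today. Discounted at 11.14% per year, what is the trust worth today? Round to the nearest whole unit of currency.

R$287,407

PV at t=3 (ordinary 23-year annuity): 48200 × a(23|0.1114) = 48200 × 8.185808 = 394,555.9288
Discount back 3 years: 394,555.9288 × (1+0.1114)^(−3) = 394,555.9288 × 0.728432 = 287,407.0363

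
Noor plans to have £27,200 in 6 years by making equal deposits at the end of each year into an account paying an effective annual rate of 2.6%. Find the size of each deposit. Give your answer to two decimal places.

FV-annuity factor = 6.403786; PMT = 27200 / 6.403786 = 4,247.4871

£4,247.49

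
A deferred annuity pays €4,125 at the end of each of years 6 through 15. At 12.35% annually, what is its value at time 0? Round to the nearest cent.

€12,835.95

PV at t=5 (ordinary 10-year annuity): 4125 × a(10|0.1235) = 4125 × 5.570183 = 22,977.0059
PV₀ = 22,977.0059 / (1+0.1235)^5 = 22,977.0059 / 1.790051 = 12,835.9511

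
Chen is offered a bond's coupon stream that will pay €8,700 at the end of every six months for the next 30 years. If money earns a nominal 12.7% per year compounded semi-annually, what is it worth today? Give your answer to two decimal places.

i = 0.127/2 = 0.0635 per half-year; n = 30·2 = 60.
PV = 8700 × [1 − (1+0.0635)^(−60)] / 0.0635 = 8700 × 15.356311 = 133,599.9032

€133,599.90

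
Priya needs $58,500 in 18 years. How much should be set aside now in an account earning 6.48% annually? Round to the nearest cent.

PV = 58,500 / (1 + 0.0648)^18 = 58,500 / 3.096170 = 18,894.3128

$18,894.31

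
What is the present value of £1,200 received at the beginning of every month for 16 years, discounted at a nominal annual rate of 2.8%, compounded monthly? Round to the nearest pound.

With 12 periods per year: i = 0.00233333, n = 192.
PV = PMT · [1 − (1+i)^(−n)] / i × (1+i) = 1200 · 154.972968 = 185,967.5610
(annuity-due: payments at period start, so ×(1+i).)

£185,968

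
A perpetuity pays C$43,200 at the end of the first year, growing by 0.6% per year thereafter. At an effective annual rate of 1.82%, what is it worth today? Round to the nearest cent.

PV = D₁/(r − g) = 43200/(0.0182 − 0.006) = 3,540,983.6066

C$3,540,983.61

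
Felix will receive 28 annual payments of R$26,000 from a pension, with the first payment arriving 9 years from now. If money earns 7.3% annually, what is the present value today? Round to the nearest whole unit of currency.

R$174,512

PV at t=8 (ordinary 28-year annuity): 26000 × a(28|0.073) = 26000 × 11.793674 = 306,635.5303
Discount back 8 years: 306,635.5303 × (1+0.073)^(−8) = 306,635.5303 × 0.569118 = 174,511.7606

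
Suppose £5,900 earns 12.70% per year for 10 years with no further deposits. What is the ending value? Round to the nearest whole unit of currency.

£19,503

5,900 × (1+0.127)^10 = 5,900 × 3.305515 = 19,502.5398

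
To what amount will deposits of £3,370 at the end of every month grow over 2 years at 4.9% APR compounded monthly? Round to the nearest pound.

£84,794

i = 0.049/12 = 0.00408333 per month; n = 2·12 = 24.
Accumulation factor s(24|0.00408333) = 25.161483; FV = 3370 × 25.161483 = 84,794.1971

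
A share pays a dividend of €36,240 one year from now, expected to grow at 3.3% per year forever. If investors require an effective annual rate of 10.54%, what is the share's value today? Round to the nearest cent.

PV = PMT / (i − g) = 36240 / (0.1054 − 0.033) = 36240 / 0.072400 = 500,552.4862

€500,552.49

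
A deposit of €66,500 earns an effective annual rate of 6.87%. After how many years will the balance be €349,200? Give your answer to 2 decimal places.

n = ln(349200/66500) / ln(1+0.0687) = ln(5.25113) / 0.066443 = 24.9604 years

24.96 years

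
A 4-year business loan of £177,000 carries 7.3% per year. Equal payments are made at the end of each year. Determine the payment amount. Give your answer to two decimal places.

£52,609.72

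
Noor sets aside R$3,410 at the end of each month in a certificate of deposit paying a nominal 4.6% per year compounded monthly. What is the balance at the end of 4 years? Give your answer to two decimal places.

With 12 periods per year: i = 0.00383333, n = 48.
Accumulation factor s(48|0.00383333) = 52.589496; FV = 3410 × 52.589496 = 179,330.1803

R$179,330.18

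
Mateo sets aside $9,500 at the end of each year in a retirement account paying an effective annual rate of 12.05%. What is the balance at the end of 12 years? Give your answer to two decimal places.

Accumulation factor s(12|0.1205) = 24.206628; FV = 9500 × 24.206628 = 229,962.9614

$229,962.96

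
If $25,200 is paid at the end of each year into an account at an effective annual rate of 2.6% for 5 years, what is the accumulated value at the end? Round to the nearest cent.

FV = 25200 × [(1+0.026)^5 − 1] / 0.026 = 25200 × 5.266848 = 132,724.5781

$132,724.58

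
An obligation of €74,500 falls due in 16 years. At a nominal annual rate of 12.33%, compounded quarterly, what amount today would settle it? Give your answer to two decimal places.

Periodic rate i = 0.1233/4 = 0.030825; n = 16 × 4 = 64 periods.
PV = 74,500 / (1 + 0.030825)^64 = 74,500 / 6.979693 = 10,673.8216

€10,673.82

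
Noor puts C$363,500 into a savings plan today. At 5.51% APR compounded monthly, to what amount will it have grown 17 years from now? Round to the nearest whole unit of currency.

C$925,501

Periodic rate i = 0.0551/12 = 0.00459167; n = 17 × 12 = 204 periods.
FV = 363,500 × (1 + 0.00459167)^204 = 925,501.1275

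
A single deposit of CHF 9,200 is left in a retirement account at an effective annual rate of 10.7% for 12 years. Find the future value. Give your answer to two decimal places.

CHF 31,157.26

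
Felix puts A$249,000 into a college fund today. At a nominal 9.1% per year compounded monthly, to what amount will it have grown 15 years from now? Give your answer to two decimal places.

A$970,007.00

Periodic rate i = 0.091/12 = 0.00758333; n = 15 × 12 = 180 periods.
FV = 249,000 × (1 + 0.00758333)^180 = 970,007.0012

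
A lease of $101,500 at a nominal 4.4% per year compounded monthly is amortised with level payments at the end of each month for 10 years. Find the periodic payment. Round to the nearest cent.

Periodic rate i = 0.044/12 = 0.00366667; n = 10 × 12 = 120 periods.
Annuity-PV factor = 96.939577; PMT = 101500 / 96.939577 = 1,047.0440

$1,047.04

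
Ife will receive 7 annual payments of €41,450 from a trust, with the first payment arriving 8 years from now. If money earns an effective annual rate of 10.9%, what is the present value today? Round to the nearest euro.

Value one period before first payment (t=7): 41450 × [1 − (1+0.109)^(−7)] / 0.109 = 41450 × 4.727460 = 195,953.2125
PV₀ = 195,953.2125 / (1+0.109)^7 = 195,953.2125 / 2.063103 = 94,979.8687

€94,980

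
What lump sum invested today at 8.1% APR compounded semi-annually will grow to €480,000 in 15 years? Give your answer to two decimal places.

i = 0.081/2 = 0.0405 per half-year; n = 15·2 = 30.
Discount factor = (1+0.0405)^(−30) = 0.303905; PV = 480,000 × 0.303905 = 145,874.2718

€145,874.27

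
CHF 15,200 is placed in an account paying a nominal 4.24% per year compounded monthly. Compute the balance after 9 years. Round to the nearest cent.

With 12 periods per year: i = 0.00353333, n = 108.
FV = 15,200 × (1 + 0.00353333)^108 = 22,247.3489

CHF 22,247.35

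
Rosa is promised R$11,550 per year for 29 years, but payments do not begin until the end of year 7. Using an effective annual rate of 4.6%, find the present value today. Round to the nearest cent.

PV at t=6 (ordinary 29-year annuity): 11550 × a(29|0.046) = 11550 × 15.839520 = 182,946.4589
Discount back 6 years: 182,946.4589 × (1+0.046)^(−6) = 182,946.4589 × 0.763501 = 139,679.8952

R$139,679.90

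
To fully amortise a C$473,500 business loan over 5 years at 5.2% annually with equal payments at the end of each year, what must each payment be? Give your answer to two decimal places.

C$109,971.91

Annuity-PV factor = 4.305645; PMT = 473500 / 4.305645 = 109,971.9112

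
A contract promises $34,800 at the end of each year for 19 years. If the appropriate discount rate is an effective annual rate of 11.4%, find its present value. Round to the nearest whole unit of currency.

$266,012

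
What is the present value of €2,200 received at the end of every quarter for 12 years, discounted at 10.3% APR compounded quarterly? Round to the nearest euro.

With 4 periods per year: i = 0.02575, n = 48.
Annuity factor a(48|0.02575) = 27.373766; PV = 2200 × 27.373766 = 60,222.2854

€60,222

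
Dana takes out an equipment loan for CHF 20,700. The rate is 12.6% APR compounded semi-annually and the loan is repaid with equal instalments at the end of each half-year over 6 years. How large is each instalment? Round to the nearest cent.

CHF 2,509.80

With 2 periods per year: i = 0.063, n = 12.
PMT = 20700 / ( [1 − (1+0.063)^(−12)] / 0.063 ) = 20700 / 8.247657 = 2,509.8036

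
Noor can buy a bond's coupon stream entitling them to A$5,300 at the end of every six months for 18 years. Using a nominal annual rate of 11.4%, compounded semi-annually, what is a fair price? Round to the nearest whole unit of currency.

A$80,344

Periodic rate i = 0.114/2 = 0.057; n = 18 × 2 = 36 periods.
Annuity factor a(36|0.057) = 15.159204; PV = 5300 × 15.159204 = 80,343.7833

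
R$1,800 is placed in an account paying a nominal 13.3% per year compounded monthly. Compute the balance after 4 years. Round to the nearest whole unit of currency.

i = 0.133/12 = 0.0110833 per month; n = 4·12 = 48.
FV = 1,800 × (1 + 0.0110833)^48 = 3,055.2460

R$3,055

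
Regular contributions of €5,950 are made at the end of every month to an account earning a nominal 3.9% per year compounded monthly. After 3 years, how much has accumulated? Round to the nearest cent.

Periodic rate i = 0.039/12 = 0.00325; n = 3 × 12 = 36 periods.
Accumulation factor s(36|0.00325) = 38.124981; FV = 5950 × 38.124981 = 226,843.6377

€226,843.64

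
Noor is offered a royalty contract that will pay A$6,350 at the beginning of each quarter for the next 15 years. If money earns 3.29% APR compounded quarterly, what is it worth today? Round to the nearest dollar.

A$302,232

With 4 periods per year: i = 0.008225, n = 60.
PV = 6350 × [1 − (1+0.008225)^(−60)] / 0.008225 × (1+i) = 6350 × 47.595644 = 302,232.3402
(Beginning-of-period payments → annuity-due factor ×(1+i).)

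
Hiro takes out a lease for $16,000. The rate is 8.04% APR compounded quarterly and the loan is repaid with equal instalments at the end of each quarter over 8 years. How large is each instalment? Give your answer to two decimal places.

$682.76

With 4 periods per year: i = 0.0201, n = 32.
PMT = 16000 / ( [1 − (1+0.0201)^(−32)] / 0.0201 ) = 16000 / 23.434266 = 682.7609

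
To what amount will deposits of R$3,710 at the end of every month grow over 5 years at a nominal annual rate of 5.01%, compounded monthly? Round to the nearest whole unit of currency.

R$252,367

i = 0.0501/12 = 0.004175 per month; n = 5·12 = 60.
Accumulation factor s(60|0.004175) = 68.023438; FV = 3710 × 68.023438 = 252,366.9533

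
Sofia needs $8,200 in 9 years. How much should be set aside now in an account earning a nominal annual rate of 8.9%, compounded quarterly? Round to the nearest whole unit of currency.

Periodic rate i = 0.089/4 = 0.02225; n = 9 × 4 = 36 periods.
PV = 8,200 / (1 + 0.02225)^36 = 8,200 / 2.208291 = 3,713.2788

$3,713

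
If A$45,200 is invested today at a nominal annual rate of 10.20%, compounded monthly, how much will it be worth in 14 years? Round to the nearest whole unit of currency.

i = 0.102/12 = 0.0085 per month; n = 14·12 = 168.
45,200 × (1+0.0085)^168 = 45,200 × 4.145259 = 187,365.6884

A$187,366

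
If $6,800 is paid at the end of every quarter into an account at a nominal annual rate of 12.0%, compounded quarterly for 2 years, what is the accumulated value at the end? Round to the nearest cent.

$60,467.89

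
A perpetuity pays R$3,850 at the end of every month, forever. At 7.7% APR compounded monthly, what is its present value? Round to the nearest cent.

R$600,000.00

Periodic rate i = 0.077/12 = 0.00641667.
PV = PMT / i = 3850 / 0.00641667 = 600,000.0000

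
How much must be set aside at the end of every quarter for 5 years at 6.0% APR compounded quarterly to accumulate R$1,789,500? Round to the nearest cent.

With 4 periods per year: i = 0.015, n = 20.
PMT = 1.7895e+06 / ( [(1+0.015)^20 − 1] / 0.015 ) = 1.7895e+06 / 23.123667 = 77,388.2443

R$77,388.24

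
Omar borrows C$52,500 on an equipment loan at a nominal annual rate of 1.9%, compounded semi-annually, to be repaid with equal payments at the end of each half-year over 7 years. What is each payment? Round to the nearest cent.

Periodic rate i = 0.019/2 = 0.0095; n = 7 × 2 = 14 periods.
PMT = 52500 / ( [1 − (1+0.0095)^(−14)] / 0.0095 ) = 52500 / 13.051067 = 4,022.6595

C$4,022.66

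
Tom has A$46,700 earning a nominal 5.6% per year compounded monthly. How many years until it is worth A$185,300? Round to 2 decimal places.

24.67 years

Periodic rate i = 0.056/12 = 0.00466667.
n = ln(185300/46700) / ln(1+0.00466667) = ln(3.96788) / 0.004656 = 296.0240 months
= 296.0240/12 years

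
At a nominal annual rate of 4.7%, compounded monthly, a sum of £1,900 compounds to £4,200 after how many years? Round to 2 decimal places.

16.91 years

Periodic rate i = 0.047/12 = 0.00391667.
n = ln(4200/1900) / ln(1+0.00391667) = ln(2.21053) / 0.003909 = 202.9233 months
= 202.9233/12 years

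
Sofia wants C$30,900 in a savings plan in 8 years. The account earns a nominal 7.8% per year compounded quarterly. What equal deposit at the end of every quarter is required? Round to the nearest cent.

C$704.57

i = 0.078/4 = 0.0195 per quarter; n = 8·4 = 32.
PMT = 30900 / ( [(1+0.0195)^32 − 1] / 0.0195 ) = 30900 / 43.856548 = 704.5698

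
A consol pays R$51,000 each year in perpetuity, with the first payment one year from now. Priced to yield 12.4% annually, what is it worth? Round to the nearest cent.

R$411,290.32

PV = C/r = 51000/0.124 = 411,290.3226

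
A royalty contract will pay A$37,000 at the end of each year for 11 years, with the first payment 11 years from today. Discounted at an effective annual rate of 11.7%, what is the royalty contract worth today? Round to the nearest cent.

A$73,621.54

PV at t=10 (ordinary 11-year annuity): 37000 × a(11|0.117) = 37000 × 6.016375 = 222,605.8808
Discount back 10 years: 222,605.8808 × (1+0.117)^(−10) = 222,605.8808 × 0.330726 = 73,621.5408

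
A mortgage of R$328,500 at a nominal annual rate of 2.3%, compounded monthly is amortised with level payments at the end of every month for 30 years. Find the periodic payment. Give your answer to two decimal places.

R$1,264.07

Periodic rate i = 0.023/12 = 0.00191667; n = 30 × 12 = 360 periods.
PMT = 328500 / ( [1 − (1+0.00191667)^(−360)] / 0.00191667 ) = 328500 / 259.874388 = 1,264.0722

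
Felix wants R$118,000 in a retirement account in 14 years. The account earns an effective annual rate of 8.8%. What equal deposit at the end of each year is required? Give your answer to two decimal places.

R$4,601.00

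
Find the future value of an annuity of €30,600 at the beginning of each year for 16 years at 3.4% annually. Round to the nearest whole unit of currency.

FV = PMT · [(1+i)^n − 1] / i × (1+i) = 30600 · 21.512486 = 658,282.0851
(Beginning-of-period payments → annuity-due factor ×(1+i).)

€658,282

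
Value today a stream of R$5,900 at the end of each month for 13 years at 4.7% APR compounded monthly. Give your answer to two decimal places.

Periodic rate i = 0.047/12 = 0.00391667; n = 13 × 12 = 156 periods.
Annuity factor a(156|0.00391667) = 116.564431; PV = 5900 × 116.564431 = 687,730.1442

R$687,730.14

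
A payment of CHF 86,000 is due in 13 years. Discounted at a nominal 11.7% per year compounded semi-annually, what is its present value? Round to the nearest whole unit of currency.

CHF 19,613

i = 0.117/2 = 0.0585 per half-year; n = 13·2 = 26.
Discount factor = (1+0.0585)^(−26) = 0.228054; PV = 86,000 × 0.228054 = 19,612.6388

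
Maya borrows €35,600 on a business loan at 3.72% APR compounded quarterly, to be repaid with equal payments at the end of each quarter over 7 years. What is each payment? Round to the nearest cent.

€1,450.01

With 4 periods per year: i = 0.0093, n = 28.
Annuity-PV factor = 24.551473; PMT = 35600 / 24.551473 = 1,450.0148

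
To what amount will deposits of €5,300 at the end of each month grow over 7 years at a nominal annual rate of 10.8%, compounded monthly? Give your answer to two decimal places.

€661,057.32

With 12 periods per year: i = 0.009, n = 84.
Accumulation factor s(84|0.009) = 124.727796; FV = 5300 × 124.727796 = 661,057.3212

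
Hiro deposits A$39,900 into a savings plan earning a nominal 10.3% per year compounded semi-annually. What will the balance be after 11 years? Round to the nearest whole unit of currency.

Periodic rate i = 0.103/2 = 0.0515; n = 11 × 2 = 22 periods.
FV = PV·(1+i)^n = 39,900 × 3.018590 = 120,441.7314

A$120,442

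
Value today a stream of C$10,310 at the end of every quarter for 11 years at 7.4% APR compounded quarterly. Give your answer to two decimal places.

C$308,525.31

With 4 periods per year: i = 0.0185, n = 44.
PV = PMT · [1 − (1+i)^(−n)] / i = 10310 · 29.924861 = 308,525.3131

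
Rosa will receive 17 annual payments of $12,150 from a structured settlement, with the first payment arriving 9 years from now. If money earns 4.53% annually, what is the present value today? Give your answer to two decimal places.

$99,565.84

Value one period before first payment (t=8): 12150 × [1 − (1+0.0453)^(−17)] / 0.0453 = 12150 × 11.680506 = 141,918.1530
Discount back 8 years: 141,918.1530 × (1+0.0453)^(−8) = 141,918.1530 × 0.701572 = 99,565.8366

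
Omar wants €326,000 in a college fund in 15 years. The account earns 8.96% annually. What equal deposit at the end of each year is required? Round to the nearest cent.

PMT = 326000 / ( [(1+0.0896)^15 − 1] / 0.0896 ) = 326000 / 29.268789 = 11,138.1443

€11,138.14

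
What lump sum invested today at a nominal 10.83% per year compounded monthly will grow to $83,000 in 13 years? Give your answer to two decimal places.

$20,435.14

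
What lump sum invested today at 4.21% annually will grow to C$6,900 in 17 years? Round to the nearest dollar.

PV = FV·(1+i)^(−n) = 6,900 × 0.496067 = 3,422.8618

C$3,423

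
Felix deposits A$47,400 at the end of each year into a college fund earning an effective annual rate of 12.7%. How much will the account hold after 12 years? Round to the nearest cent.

Accumulation factor s(12|0.127) = 25.184494; FV = 47400 × 25.184494 = 1,193,745.0141

A$1,193,745.01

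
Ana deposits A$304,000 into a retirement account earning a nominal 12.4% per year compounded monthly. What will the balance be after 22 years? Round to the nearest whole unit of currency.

A$4,587,220

With 12 periods per year: i = 0.0103333, n = 264.
FV = PV·(1+i)^n = 304,000 × 15.089538 = 4,587,219.6785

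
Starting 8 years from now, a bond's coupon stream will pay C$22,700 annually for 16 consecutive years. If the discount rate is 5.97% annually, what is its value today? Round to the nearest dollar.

PV at t=7 (ordinary 16-year annuity): 22700 × a(16|0.0597) = 22700 × 10.126748 = 229,877.1857
PV₀ = 229,877.1857 / (1+0.0597)^7 = 229,877.1857 / 1.500654 = 153,184.6791

C$153,185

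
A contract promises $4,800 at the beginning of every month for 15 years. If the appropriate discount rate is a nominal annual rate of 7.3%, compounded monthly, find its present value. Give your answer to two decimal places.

$527,387.40

Periodic rate i = 0.073/12 = 0.00608333; n = 15 × 12 = 180 periods.
PV = 4800 × [1 − (1+0.00608333)^(−180)] / 0.00608333 × (1+i) = 4800 × 109.872374 = 527,387.3975
(Beginning-of-period payments → annuity-due factor ×(1+i).)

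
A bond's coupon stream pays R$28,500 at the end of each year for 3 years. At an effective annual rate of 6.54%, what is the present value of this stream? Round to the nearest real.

R$75,426

PV = 28500 × [1 − (1+0.0654)^(−3)] / 0.0654 = 28500 × 2.646529 = 75,426.0761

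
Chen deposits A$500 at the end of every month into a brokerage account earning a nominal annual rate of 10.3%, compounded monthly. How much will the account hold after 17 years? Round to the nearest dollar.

i = 0.103/12 = 0.00858333 per month; n = 17·12 = 204.
Accumulation factor s(204|0.00858333) = 549.609233; FV = 500 × 549.609233 = 274,804.6165

A$274,805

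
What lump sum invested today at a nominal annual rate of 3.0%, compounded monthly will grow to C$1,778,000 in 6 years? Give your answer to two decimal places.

C$1,485,444.07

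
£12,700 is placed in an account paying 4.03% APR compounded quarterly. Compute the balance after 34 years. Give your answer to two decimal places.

With 4 periods per year: i = 0.010075, n = 136.
FV = PV·(1+i)^n = 12,700 × 3.909243 = 49,647.3802

£49,647.38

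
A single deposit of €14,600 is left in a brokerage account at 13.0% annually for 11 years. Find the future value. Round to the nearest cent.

€56,003.57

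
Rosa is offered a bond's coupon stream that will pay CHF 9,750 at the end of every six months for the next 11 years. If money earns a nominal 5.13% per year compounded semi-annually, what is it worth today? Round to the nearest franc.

Periodic rate i = 0.0513/2 = 0.02565; n = 11 × 2 = 22 periods.
PV = PMT · [1 − (1+i)^(−n)] / i = 9750 · 16.654203 = 162,378.4773

CHF 162,378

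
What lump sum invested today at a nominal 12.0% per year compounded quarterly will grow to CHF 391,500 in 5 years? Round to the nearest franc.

With 4 periods per year: i = 0.03, n = 20.
PV = FV·(1+i)^(−n) = 391,500 × 0.553676 = 216,764.0578

CHF 216,764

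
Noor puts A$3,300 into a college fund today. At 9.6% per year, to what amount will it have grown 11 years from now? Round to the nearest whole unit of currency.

A$9,045

FV = 3,300 × (1 + 0.096)^11 = 9,045.4470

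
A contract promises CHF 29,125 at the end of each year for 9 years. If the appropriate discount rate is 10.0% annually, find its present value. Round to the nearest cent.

PV = 29125 × [1 − (1+0.1)^(−9)] / 0.1 = 29125 × 5.759024 = 167,731.5686

CHF 167,731.57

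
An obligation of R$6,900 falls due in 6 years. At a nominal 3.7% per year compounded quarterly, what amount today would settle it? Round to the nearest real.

R$5,532

With 4 periods per year: i = 0.00925, n = 24.
Discount factor = (1+0.00925)^(−24) = 0.801733; PV = 6,900 × 0.801733 = 5,531.9583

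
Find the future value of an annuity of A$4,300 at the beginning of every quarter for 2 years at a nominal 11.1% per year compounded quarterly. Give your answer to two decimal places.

With 4 periods per year: i = 0.02775, n = 8.
Accumulation factor s(8|0.02775) × (1+i) = 9.066454; FV = 4300 × 9.066454 = 38,985.7517
(Beginning-of-period payments → annuity-due factor ×(1+i).)

A$38,985.75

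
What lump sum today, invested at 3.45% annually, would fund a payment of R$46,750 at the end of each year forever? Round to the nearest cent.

R$1,355,072.46

PV = PMT / i = 46750 / 0.0345 = 1,355,072.4638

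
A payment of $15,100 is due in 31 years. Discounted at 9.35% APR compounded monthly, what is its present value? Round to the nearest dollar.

With 12 periods per year: i = 0.00779167, n = 372.
PV = 15,100 / (1 + 0.00779167)^372 = 15,100 / 17.944187 = 841.4981

$841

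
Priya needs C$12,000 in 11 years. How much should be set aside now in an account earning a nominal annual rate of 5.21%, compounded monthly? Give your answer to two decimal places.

C$6,773.70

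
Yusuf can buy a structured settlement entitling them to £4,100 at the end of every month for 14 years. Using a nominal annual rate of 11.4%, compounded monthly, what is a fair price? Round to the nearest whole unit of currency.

Periodic rate i = 0.114/12 = 0.0095; n = 14 × 12 = 168 periods.
PV = 4100 × [1 − (1+0.0095)^(−168)] / 0.0095 = 4100 × 83.764365 = 343,433.8949

£343,434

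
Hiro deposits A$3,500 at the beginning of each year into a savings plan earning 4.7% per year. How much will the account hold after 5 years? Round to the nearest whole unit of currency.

FV = PMT · [(1+i)^n − 1] / i × (1+i) = 3500 · 5.750767 = 20,127.6840
Payments are at the start of each period, so multiply by (1+i).

A$20,128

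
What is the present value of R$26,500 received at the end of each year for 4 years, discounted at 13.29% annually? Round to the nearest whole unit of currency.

PV = PMT · [1 − (1+i)^(−n)] / i = 26500 · 2.956637 = 78,350.8889

R$78,351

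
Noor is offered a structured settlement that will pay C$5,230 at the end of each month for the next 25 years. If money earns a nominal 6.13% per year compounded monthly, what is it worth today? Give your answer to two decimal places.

i = 0.0613/12 = 0.00510833 per month; n = 25·12 = 300.
PV = 5230 × [1 − (1+0.00510833)^(−300)] / 0.00510833 = 5230 × 153.310426 = 801,813.5262

C$801,813.53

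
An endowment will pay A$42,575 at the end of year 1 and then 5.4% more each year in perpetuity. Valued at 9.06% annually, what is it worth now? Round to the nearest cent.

A$1,163,251.37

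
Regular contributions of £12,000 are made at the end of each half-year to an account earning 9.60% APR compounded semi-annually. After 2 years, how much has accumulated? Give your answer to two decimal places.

Periodic rate i = 0.096/2 = 0.048; n = 2 × 2 = 4 periods.
Accumulation factor s(4|0.048) = 4.297327; FV = 12000 × 4.297327 = 51,567.9191

£51,567.92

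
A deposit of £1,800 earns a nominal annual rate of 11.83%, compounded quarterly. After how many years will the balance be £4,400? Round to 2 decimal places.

Periodic rate i = 0.1183/4 = 0.029575.
n = ln(4400/1800) / ln(1+0.029575) = ln(2.44444) / 0.029146 = 30.6668 quarters
= 30.6668/4 years

7.67 years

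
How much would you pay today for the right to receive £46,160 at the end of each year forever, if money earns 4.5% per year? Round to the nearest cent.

PV = PMT / i = 46160 / 0.045 = 1,025,777.7778

£1,025,777.78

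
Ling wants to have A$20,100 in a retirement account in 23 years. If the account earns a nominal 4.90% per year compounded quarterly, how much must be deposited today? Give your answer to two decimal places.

A$6,557.22

i = 0.049/4 = 0.01225 per quarter; n = 23·4 = 92.
PV = FV·(1+i)^(−n) = 20,100 × 0.326230 = 6,557.2206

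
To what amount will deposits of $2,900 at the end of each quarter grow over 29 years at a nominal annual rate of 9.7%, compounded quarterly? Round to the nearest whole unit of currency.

$1,806,957

Periodic rate i = 0.097/4 = 0.02425; n = 29 × 4 = 116 periods.
FV = PMT · [(1+i)^n − 1] / i = 2900 · 623.088629 = 1,806,957.0243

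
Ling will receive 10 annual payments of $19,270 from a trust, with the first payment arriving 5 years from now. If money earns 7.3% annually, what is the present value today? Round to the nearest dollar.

$100,703

PV at t=4 (ordinary 10-year annuity): 19270 × a(10|0.073) = 19270 × 6.927208 = 133,487.2888
PV₀ = 133,487.2888 / (1+0.073)^4 = 133,487.2888 / 1.325558 = 100,702.6790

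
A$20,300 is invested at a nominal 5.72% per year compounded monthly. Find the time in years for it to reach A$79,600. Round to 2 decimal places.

23.94 years

Periodic rate i = 0.0572/12 = 0.00476667.
n = ln(79600/20300) / ln(1+0.00476667) = ln(3.92118) / 0.004755 = 287.3386 months
= 287.3386/12 years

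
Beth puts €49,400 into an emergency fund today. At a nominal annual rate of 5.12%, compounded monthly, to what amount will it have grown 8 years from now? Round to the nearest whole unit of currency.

€74,342

With 12 periods per year: i = 0.00426667, n = 96.
FV = 49,400 × (1 + 0.00426667)^96 = 74,342.2246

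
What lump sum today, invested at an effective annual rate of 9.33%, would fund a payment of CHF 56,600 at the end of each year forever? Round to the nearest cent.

PV = PMT / i = 56600 / 0.0933 = 606,645.2304

CHF 606,645.23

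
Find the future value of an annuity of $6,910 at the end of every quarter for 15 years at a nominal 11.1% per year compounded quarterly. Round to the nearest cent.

i = 0.111/4 = 0.02775 per quarter; n = 15·4 = 60.
FV = PMT · [(1+i)^n − 1] / i = 6910 · 150.166735 = 1,037,652.1386

$1,037,652.14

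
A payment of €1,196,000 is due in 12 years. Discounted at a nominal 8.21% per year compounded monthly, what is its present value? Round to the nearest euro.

i = 0.0821/12 = 0.00684167 per month; n = 12·12 = 144.
Discount factor = (1+0.00684167)^(−144) = 0.374619; PV = 1,196,000 × 0.374619 = 448,044.6291

€448,045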